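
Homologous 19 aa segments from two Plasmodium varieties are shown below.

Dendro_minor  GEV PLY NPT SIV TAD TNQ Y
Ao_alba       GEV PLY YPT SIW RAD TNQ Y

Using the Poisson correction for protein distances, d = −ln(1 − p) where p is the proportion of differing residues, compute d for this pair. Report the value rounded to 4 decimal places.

The sequences differ at positions 7 (N/Y), 12 (V/W), 13 (T/R).
p = 3/19 = 0.157895.
d = −ln(1 − 0.157895) = −ln(0.842105) = 0.1719.

0.1719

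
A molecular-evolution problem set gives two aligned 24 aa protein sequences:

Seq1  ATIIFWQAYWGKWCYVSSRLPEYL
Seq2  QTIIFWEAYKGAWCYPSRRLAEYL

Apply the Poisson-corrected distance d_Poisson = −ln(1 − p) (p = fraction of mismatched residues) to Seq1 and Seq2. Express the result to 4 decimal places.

0.3448

Mismatches occur at site 1 (A/Q), site 7 (Q/E), site 10 (W/K), site 12 (K/A), site 16 (V/P), site 18 (S/R), site 21 (P/A).
p = 7/24 = 0.291667.
d = −ln(1 − 0.291667) = −ln(0.708333) = 0.3448.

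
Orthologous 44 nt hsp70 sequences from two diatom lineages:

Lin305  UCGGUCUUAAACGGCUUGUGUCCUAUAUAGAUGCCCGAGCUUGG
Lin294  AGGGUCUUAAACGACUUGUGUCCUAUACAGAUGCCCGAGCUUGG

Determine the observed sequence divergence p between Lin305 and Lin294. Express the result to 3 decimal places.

Mismatches occur at site 1 (U/A), site 2 (C/G), site 14 (G/A), site 28 (U/C).
There are 4 differences over 44 sites, so p = 4/44 = 0.091.

0.091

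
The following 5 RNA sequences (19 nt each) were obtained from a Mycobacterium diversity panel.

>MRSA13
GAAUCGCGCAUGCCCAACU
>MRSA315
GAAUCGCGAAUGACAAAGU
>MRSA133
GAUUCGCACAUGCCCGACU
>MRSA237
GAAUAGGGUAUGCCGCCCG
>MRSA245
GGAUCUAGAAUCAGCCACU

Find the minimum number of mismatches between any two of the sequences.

3

Pairwise Hamming distances:
  MRSA13 vs MRSA315: 4
  MRSA13 vs MRSA133: 3
  MRSA13 vs MRSA237: 7
  MRSA13 vs MRSA245: 8
  MRSA315 vs MRSA133: 7
  MRSA315 vs MRSA237: 9
  MRSA315 vs MRSA245: 8
  MRSA133 vs MRSA237: 9
  MRSA133 vs MRSA245: 10
  MRSA237 vs MRSA245: 11
The smallest is 3, between MRSA13 and MRSA133.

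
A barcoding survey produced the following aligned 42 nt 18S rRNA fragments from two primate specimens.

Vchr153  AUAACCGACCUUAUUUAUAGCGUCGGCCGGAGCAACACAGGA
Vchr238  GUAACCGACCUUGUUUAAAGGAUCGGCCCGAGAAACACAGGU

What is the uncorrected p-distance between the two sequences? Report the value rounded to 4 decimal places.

Mismatches occur at site 1 (A↔G), site 13 (A↔G), site 18 (U↔A), site 21 (C↔G), site 22 (G↔A), site 29 (G↔C), site 33 (C↔A), site 42 (A↔U).
There are 8 differences over 42 sites, so p = 8/42 = 0.1905.

0.1905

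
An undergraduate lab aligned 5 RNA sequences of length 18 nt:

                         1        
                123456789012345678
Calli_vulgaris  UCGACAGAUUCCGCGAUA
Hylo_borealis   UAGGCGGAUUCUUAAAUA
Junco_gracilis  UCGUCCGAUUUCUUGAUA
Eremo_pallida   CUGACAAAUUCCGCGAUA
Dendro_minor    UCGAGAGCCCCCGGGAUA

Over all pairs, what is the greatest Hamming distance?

Pairwise Hamming distances:
  Calli_vulgaris vs Hylo_borealis: 7
  Calli_vulgaris vs Junco_gracilis: 5
  Calli_vulgaris vs Eremo_pallida: 3
  Calli_vulgaris vs Dendro_minor: 5
  Hylo_borealis vs Junco_gracilis: 7
  Hylo_borealis vs Eremo_pallida: 9
  Hylo_borealis vs Dendro_minor: 11
  Junco_gracilis vs Eremo_pallida: 8
  Junco_gracilis vs Dendro_minor: 9
  Eremo_pallida vs Dendro_minor: 8
The largest is 11, between Hylo_borealis and Dendro_minor.

11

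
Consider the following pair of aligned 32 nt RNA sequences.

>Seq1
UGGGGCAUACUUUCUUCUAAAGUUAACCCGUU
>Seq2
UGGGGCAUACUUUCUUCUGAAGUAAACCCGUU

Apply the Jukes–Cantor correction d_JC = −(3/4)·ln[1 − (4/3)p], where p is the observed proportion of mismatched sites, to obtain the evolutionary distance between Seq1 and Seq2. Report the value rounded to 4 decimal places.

0.0653

The sequences differ at positions 19 (A/G), 24 (U/A).
p = 2/32 = 0.062500.
d = −0.75 · ln(1 − (4/3)·0.062500) = −0.75 · ln(0.916667) = −0.75 · (-0.087011) = 0.0653.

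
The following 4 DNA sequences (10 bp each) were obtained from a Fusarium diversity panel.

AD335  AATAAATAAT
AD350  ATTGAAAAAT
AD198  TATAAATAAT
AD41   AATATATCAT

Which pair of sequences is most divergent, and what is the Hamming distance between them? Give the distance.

Pairwise Hamming distances:
  AD335 vs AD350: 3
  AD335 vs AD198: 1
  AD335 vs AD41: 2
  AD350 vs AD198: 4
  AD350 vs AD41: 5
  AD198 vs AD41: 3
The largest is 5, between AD350 and AD41.

5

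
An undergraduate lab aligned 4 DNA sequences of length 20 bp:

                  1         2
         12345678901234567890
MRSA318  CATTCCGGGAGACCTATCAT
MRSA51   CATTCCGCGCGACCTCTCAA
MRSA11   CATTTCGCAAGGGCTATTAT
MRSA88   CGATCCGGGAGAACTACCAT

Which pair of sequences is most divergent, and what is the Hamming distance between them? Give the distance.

Pairwise Hamming distances:
  MRSA318 vs MRSA51: 4
  MRSA318 vs MRSA11: 6
  MRSA318 vs MRSA88: 4
  MRSA51 vs MRSA11: 8
  MRSA51 vs MRSA88: 8
  MRSA11 vs MRSA88: 9
The largest is 9, between MRSA11 and MRSA88.

9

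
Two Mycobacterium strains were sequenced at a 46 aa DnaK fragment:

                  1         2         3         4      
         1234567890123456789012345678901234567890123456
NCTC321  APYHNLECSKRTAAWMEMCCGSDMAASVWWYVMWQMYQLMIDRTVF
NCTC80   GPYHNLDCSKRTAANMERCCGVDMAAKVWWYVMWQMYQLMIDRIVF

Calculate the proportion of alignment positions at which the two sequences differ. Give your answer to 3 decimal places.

Mismatches occur at site 1 (A↔G), site 7 (E↔D), site 15 (W↔N), site 18 (M↔R), site 22 (S↔V), site 27 (S↔K), site 44 (T↔I).
There are 7 differences over 46 sites, so p = 7/46 = 0.152.

0.152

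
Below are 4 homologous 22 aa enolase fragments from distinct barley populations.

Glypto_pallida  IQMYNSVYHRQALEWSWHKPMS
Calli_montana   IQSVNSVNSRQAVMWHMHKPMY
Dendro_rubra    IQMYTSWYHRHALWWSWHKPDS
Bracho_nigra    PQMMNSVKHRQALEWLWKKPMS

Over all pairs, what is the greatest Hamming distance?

13

Pairwise Hamming distances:
  Glypto_pallida vs Calli_montana: 9
  Glypto_pallida vs Dendro_rubra: 5
  Glypto_pallida vs Bracho_nigra: 5
  Calli_montana vs Dendro_rubra: 13
  Calli_montana vs Bracho_nigra: 11
  Dendro_rubra vs Bracho_nigra: 10
The largest is 13, between Calli_montana and Dendro_rubra.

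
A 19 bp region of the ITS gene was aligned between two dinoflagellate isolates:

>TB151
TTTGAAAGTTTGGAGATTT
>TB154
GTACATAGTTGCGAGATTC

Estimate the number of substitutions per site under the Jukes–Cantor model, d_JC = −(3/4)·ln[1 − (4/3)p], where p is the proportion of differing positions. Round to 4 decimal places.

0.5068

Mismatches occur at site 1 (T→G), site 3 (T→A), site 4 (G→C), site 6 (A→T), site 11 (T→G), site 12 (G→C), site 19 (T→C).
p = 7/19 = 0.368421.
d = −0.75 · ln(1 − (4/3)·0.368421) = −0.75 · ln(0.508772) = −0.75 · (-0.675755) = 0.5068.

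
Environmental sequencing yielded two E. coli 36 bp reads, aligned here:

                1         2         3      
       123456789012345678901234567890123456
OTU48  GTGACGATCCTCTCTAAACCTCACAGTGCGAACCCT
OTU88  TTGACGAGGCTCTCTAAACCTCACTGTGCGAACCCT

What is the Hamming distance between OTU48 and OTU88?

4

Mismatches occur at site 1 (G→T), site 8 (T→G), site 9 (C→G), site 25 (A→T).
That gives 4 mismatches out of 36 aligned sites, so the Hamming distance is 4.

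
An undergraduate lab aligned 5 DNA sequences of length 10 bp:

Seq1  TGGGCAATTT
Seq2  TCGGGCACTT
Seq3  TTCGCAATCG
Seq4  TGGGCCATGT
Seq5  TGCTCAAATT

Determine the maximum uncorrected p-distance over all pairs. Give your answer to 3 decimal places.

0.700

Pairwise Hamming distances:
  Seq1 vs Seq2: 4
  Seq1 vs Seq3: 4
  Seq1 vs Seq4: 2
  Seq1 vs Seq5: 3
  Seq2 vs Seq3: 7
  Seq2 vs Seq4: 4
  Seq2 vs Seq5: 6
  Seq3 vs Seq4: 5
  Seq3 vs Seq5: 5
  Seq4 vs Seq5: 5
The largest is 7 mismatches, between Seq2 and Seq3; p = 7/10 = 0.700.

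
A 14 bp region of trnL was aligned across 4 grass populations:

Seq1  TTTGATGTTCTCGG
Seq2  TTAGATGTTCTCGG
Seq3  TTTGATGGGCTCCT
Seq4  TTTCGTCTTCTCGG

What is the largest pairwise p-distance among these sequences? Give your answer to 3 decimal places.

0.500

Pairwise Hamming distances:
  Seq1 vs Seq2: 1
  Seq1 vs Seq3: 4
  Seq1 vs Seq4: 3
  Seq2 vs Seq3: 5
  Seq2 vs Seq4: 4
  Seq3 vs Seq4: 7
The largest is 7 mismatches, between Seq3 and Seq4; p = 7/14 = 0.500.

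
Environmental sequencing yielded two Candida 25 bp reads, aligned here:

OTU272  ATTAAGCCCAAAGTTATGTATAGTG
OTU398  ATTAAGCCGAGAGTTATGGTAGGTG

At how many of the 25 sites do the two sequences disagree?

Differing sites — 9:C/G; 11:A/G; 19:T/G; 20:A/T; 21:T/A; 22:A/G.
That gives 6 mismatches out of 25 aligned sites, so the Hamming distance is 6.

6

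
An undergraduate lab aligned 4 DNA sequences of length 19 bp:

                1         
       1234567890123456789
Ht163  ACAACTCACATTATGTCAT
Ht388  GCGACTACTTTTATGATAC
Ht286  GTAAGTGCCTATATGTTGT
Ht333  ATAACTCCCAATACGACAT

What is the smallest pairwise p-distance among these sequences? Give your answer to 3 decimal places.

Pairwise Hamming distances:
  Ht163 vs Ht388: 9
  Ht163 vs Ht286: 9
  Ht163 vs Ht333: 5
  Ht388 vs Ht286: 9
  Ht388 vs Ht333: 10
  Ht286 vs Ht333: 8
The smallest is 5 mismatches, between Ht163 and Ht333; p = 5/19 = 0.263.

0.263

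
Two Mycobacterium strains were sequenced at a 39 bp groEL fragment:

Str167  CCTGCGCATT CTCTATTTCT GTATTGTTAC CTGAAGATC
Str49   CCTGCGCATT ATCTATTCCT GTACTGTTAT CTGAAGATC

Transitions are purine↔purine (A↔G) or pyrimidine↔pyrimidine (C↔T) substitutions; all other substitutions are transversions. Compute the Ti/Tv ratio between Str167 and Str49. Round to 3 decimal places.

Differing sites — 11:C/A (Tv); 18:T/C (Ti); 24:T/C (Ti); 30:C/T (Ti).
Of the 4 differences, 3 transitions and 1 transversion, so Ti/Tv = 3/1 = 3.000.

3.000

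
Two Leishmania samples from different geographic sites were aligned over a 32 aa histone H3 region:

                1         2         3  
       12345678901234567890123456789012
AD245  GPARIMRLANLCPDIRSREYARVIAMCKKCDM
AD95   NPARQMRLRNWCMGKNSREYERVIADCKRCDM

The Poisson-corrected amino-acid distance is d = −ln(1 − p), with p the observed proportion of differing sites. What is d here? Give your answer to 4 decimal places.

0.4212

Mismatches occur at site 1 (G→N), site 5 (I→Q), site 9 (A→R), site 11 (L→W), site 13 (P→M), site 14 (D→G), site 15 (I→K), site 16 (R→N), site 21 (A→E), site 26 (M→D), site 29 (K→R).
p = 11/32 = 0.343750.
d = −ln(1 − 0.343750) = −ln(0.656250) = 0.4212.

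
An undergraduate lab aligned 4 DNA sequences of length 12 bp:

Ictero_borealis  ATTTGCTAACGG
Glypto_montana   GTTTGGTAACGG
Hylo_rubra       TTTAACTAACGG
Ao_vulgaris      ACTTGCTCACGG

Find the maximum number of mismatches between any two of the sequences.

5

Pairwise Hamming distances:
  Ictero_borealis vs Glypto_montana: 2
  Ictero_borealis vs Hylo_rubra: 3
  Ictero_borealis vs Ao_vulgaris: 2
  Glypto_montana vs Hylo_rubra: 4
  Glypto_montana vs Ao_vulgaris: 4
  Hylo_rubra vs Ao_vulgaris: 5
The largest is 5, between Hylo_rubra and Ao_vulgaris.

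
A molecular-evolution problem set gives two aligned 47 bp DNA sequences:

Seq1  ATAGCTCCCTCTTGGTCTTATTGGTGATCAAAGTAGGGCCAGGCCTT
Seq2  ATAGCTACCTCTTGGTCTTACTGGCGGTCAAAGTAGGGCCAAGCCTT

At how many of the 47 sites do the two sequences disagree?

Mismatches occur at site 7 (C↔A), site 21 (T↔C), site 25 (T↔C), site 27 (A↔G), site 42 (G↔A).
That gives 5 mismatches out of 47 aligned sites, so the Hamming distance is 5.

5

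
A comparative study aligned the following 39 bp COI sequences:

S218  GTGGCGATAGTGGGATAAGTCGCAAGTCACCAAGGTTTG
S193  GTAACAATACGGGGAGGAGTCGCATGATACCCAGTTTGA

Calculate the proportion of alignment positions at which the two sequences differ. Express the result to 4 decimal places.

Mismatches occur at site 3 (G/A), site 4 (G/A), site 6 (G/A), site 10 (G/C), site 11 (T/G), site 16 (T/G), site 17 (A/G), site 25 (A/T), site 27 (T/A), site 28 (C/T), site 32 (A/C), site 35 (G/T), site 38 (T/G), site 39 (G/A).
There are 14 differences over 39 sites, so p = 14/39 = 0.3590.

0.3590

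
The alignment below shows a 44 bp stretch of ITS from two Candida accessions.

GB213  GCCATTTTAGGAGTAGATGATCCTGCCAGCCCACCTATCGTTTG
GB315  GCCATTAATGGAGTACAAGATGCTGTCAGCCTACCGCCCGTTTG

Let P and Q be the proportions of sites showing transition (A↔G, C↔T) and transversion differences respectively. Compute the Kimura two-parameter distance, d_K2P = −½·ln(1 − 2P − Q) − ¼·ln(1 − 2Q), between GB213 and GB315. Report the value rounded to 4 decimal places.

0.3045

Differing sites — 7:T/A (Tv); 8:T/A (Tv); 9:A/T (Tv); 16:G/C (Tv); 18:T/A (Tv); 22:C/G (Tv); 26:C/T (Ti); 32:C/T (Ti); 36:T/G (Tv); 37:A/C (Tv); 38:T/C (Ti).
Of the 11 differences, 3 transitions and 8 transversions over 44 sites: P = 3/44 = 0.068182, Q = 8/44 = 0.181818.
d = −0.5·ln(0.681818) − 0.25·ln(0.636364) = −0.5·(-0.382993) − 0.25·(-0.451985) = 0.3045.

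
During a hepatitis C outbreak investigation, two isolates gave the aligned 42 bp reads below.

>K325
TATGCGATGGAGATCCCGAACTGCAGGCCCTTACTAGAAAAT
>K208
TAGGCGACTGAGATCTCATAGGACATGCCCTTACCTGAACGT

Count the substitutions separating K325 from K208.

Differing sites — 3:T/G; 8:T/C; 9:G/T; 16:C/T; 18:G/A; 19:A/T; 21:C/G; 22:T/G; 23:G/A; 26:G/T; 35:T/C; 36:A/T; 40:A/C; 41:A/G.
That gives 14 mismatches out of 42 aligned sites, so the Hamming distance is 14.

14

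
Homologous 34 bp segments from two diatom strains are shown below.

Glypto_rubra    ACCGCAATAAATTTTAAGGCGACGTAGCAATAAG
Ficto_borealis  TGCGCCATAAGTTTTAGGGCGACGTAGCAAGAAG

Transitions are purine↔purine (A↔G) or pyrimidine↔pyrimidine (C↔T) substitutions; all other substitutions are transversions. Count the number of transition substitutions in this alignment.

2

Differing sites — 1:A/T (Tv); 2:C/G (Tv); 6:A/C (Tv); 11:A/G (Ti); 17:A/G (Ti); 31:T/G (Tv).
Of the 6 differences, 2 transitions and 4 transversions, so the answer is 2.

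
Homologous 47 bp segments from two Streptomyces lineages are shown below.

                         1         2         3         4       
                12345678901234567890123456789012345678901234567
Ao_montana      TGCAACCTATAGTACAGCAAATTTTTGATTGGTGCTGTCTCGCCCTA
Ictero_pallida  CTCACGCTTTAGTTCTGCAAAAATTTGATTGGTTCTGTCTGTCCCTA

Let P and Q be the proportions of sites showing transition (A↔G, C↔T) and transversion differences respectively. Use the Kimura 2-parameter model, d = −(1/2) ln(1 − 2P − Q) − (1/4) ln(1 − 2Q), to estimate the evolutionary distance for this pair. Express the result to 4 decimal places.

The sequences differ at positions 1 (T/C, transition), 2 (G/T, transversion), 5 (A/C, transversion), 6 (C/G, transversion), 9 (A/T, transversion), 14 (A/T, transversion), 16 (A/T, transversion), 22 (T/A, transversion), 23 (T/A, transversion), 34 (G/T, transversion), 41 (C/G, transversion), 42 (G/T, transversion).
Of the 12 differences, 1 transition and 11 transversions over 47 sites: P = 1/47 = 0.021277, Q = 11/47 = 0.234043.
d = −0.5·ln(0.723403) − 0.25·ln(0.531914) = −0.5·(-0.323789) − 0.25·(-0.631273) = 0.3197.

0.3197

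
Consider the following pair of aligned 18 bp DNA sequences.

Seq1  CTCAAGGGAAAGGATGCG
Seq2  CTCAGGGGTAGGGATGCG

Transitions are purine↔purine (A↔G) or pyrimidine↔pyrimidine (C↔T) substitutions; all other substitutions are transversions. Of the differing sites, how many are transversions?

1

Differing sites — 5:A/G (Ti); 9:A/T (Tv); 11:A/G (Ti).
Of the 3 differences, 2 transitions and 1 transversion, so the answer is 1.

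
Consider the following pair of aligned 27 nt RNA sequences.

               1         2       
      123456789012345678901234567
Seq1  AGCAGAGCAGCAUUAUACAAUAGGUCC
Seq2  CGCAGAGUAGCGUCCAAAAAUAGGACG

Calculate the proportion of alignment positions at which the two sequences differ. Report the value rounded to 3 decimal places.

0.333

Mismatches occur at site 1 (A→C), site 8 (C→U), site 12 (A→G), site 14 (U→C), site 15 (A→C), site 16 (U→A), site 18 (C→A), site 25 (U→A), site 27 (C→G).
There are 9 differences over 27 sites, so p = 9/27 = 0.333.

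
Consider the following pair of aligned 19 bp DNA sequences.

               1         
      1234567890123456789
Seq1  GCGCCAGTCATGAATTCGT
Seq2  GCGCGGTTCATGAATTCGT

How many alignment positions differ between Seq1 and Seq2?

3

Differing sites — 5:C/G; 6:A/G; 7:G/T.
That gives 3 mismatches out of 19 aligned sites, so the Hamming distance is 3.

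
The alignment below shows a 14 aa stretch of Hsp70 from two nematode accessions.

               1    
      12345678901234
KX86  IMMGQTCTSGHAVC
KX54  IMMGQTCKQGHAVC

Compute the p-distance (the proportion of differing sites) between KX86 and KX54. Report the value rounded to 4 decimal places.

Mismatches occur at site 8 (T↔K), site 9 (S↔Q).
There are 2 differences over 14 sites, so p = 2/14 = 0.1429.

0.1429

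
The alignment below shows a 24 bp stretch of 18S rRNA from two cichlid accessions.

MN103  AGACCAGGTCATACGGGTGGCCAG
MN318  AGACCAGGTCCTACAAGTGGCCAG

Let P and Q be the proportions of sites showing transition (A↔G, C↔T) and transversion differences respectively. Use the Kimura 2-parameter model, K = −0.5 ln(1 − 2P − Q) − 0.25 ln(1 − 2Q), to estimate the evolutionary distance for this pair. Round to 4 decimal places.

0.1386

Mismatches occur at site 11 (A/C, transversion), site 15 (G/A, transition), site 16 (G/A, transition).
Of the 3 differences, 2 transitions and 1 transversion over 24 sites: P = 2/24 = 0.083333, Q = 1/24 = 0.041667.
d = −0.5·ln(0.791667) − 0.25·ln(0.916666) = −0.5·(-0.233614) − 0.25·(-0.087012) = 0.1386.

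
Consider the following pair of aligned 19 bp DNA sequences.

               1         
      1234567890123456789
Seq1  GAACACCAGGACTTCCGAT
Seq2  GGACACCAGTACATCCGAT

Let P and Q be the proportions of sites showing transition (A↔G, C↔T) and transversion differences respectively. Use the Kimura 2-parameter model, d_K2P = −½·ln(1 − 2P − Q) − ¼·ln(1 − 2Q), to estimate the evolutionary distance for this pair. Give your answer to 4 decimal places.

0.1773

Mismatches occur at site 2 (A→G, transition), site 10 (G→T, transversion), site 13 (T→A, transversion).
Of the 3 differences, 1 transition and 2 transversions over 19 sites: P = 1/19 = 0.052632, Q = 2/19 = 0.105263.
d = −0.5·ln(0.789473) − 0.25·ln(0.789474) = −0.5·(-0.236390) − 0.25·(-0.236388) = 0.1773.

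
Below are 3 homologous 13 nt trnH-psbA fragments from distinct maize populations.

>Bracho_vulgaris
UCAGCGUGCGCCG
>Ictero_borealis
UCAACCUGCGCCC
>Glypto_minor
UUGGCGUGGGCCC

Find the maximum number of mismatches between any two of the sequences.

5

Pairwise Hamming distances:
  Bracho_vulgaris vs Ictero_borealis: 3
  Bracho_vulgaris vs Glypto_minor: 4
  Ictero_borealis vs Glypto_minor: 5
The largest is 5, between Ictero_borealis and Glypto_minor.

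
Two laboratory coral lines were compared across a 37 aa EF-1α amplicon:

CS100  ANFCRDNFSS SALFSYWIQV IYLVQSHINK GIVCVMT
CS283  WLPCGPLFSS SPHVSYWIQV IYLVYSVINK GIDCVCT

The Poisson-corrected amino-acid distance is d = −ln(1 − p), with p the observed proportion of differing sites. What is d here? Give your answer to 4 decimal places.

0.4329

Mismatches occur at site 1 (A↔W), site 2 (N↔L), site 3 (F↔P), site 5 (R↔G), site 6 (D↔P), site 7 (N↔L), site 12 (A↔P), site 13 (L↔H), site 14 (F↔V), site 25 (Q↔Y), site 27 (H↔V), site 33 (V↔D), site 36 (M↔C).
p = 13/37 = 0.351351.
d = −ln(1 − 0.351351) = −ln(0.648649) = 0.4329.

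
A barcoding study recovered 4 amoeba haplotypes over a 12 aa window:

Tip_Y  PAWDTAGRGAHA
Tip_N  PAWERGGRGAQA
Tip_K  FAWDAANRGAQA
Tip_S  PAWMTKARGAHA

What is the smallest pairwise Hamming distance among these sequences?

Pairwise Hamming distances:
  Tip_Y vs Tip_N: 4
  Tip_Y vs Tip_K: 4
  Tip_Y vs Tip_S: 3
  Tip_N vs Tip_K: 5
  Tip_N vs Tip_S: 5
  Tip_K vs Tip_S: 6
The smallest is 3, between Tip_Y and Tip_S.

3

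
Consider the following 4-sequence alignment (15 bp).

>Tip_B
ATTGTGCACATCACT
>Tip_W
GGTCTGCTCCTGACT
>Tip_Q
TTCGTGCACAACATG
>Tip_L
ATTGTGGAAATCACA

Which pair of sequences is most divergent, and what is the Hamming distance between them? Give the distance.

Pairwise Hamming distances:
  Tip_B vs Tip_W: 6
  Tip_B vs Tip_Q: 5
  Tip_B vs Tip_L: 3
  Tip_W vs Tip_Q: 10
  Tip_W vs Tip_L: 9
  Tip_Q vs Tip_L: 7
The largest is 10, between Tip_W and Tip_Q.

10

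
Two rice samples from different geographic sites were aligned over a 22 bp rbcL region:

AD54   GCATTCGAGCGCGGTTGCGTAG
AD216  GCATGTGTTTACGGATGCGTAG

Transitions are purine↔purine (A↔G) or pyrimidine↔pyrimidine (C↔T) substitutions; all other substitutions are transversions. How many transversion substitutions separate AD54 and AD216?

4

Differing sites — 5:T/G (Tv); 6:C/T (Ti); 8:A/T (Tv); 9:G/T (Tv); 10:C/T (Ti); 11:G/A (Ti); 15:T/A (Tv).
Of the 7 differences, 3 transitions and 4 transversions, so the answer is 4.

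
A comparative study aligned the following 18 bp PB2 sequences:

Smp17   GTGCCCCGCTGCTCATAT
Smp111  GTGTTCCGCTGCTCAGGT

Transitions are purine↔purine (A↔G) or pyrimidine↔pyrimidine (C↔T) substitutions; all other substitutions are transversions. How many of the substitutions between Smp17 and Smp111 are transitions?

3

Differing sites — 4:C/T (Ti); 5:C/T (Ti); 16:T/G (Tv); 17:A/G (Ti).
Of the 4 differences, 3 transitions and 1 transversion, so the answer is 3.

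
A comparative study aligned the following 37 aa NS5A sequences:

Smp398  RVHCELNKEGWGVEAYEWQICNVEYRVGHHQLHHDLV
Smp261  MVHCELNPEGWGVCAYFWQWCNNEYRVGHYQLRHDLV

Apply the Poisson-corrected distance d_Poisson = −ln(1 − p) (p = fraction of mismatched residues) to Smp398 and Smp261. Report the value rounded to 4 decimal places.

Differing sites — 1:R/M; 8:K/P; 14:E/C; 17:E/F; 20:I/W; 23:V/N; 30:H/Y; 33:H/R.
p = 8/37 = 0.216216.
d = −ln(1 − 0.216216) = −ln(0.783784) = 0.2436.

0.2436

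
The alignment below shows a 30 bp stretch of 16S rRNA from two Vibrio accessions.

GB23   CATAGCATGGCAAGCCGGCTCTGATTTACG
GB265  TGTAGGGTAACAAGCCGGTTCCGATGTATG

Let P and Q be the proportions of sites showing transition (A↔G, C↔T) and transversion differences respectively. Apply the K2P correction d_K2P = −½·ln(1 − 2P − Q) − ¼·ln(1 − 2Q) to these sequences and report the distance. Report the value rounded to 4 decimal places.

0.4939

Mismatches occur at site 1 (C↔T, transition), site 2 (A↔G, transition), site 6 (C↔G, transversion), site 7 (A↔G, transition), site 9 (G↔A, transition), site 10 (G↔A, transition), site 19 (C↔T, transition), site 22 (T↔C, transition), site 26 (T↔G, transversion), site 29 (C↔T, transition).
Of the 10 differences, 8 transitions and 2 transversions over 30 sites: P = 8/30 = 0.266667, Q = 2/30 = 0.066667.
d = −0.5·ln(0.399999) − 0.25·ln(0.866666) = −0.5·(-0.916293) − 0.25·(-0.143102) = 0.4939.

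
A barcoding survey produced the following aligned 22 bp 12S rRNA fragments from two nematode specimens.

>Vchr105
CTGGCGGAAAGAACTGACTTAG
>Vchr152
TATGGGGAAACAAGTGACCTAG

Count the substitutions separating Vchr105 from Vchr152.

The sequences differ at positions 1 (C/T), 2 (T/A), 3 (G/T), 5 (C/G), 11 (G/C), 14 (C/G), 19 (T/C).
That gives 7 mismatches out of 22 aligned sites, so the Hamming distance is 7.

7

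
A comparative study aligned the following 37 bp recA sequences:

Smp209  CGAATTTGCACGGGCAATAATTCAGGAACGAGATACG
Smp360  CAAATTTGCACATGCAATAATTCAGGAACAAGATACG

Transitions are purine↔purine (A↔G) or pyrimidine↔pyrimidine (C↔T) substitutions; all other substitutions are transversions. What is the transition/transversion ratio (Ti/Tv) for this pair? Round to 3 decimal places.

3.000

Differing sites — 2:G/A (Ti); 12:G/A (Ti); 13:G/T (Tv); 30:G/A (Ti).
Of the 4 differences, 3 transitions and 1 transversion, so Ti/Tv = 3/1 = 3.000.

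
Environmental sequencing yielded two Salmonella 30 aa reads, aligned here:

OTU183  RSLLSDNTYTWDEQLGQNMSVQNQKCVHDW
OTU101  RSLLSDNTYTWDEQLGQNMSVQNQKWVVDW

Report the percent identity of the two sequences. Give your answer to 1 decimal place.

93.3%

Differing sites — 26:C/W; 28:H/V.
28 of the 30 sites match, so the percent identity is 28/30 × 100 = 93.3%.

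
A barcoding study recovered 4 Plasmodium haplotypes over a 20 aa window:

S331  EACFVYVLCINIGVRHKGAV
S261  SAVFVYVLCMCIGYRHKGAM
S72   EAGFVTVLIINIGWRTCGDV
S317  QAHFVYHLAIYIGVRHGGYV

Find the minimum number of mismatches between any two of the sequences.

6

Pairwise Hamming distances:
  S331 vs S261: 6
  S331 vs S72: 7
  S331 vs S317: 7
  S261 vs S72: 11
  S261 vs S317: 10
  S72 vs S317: 10
The smallest is 6, between S331 and S261.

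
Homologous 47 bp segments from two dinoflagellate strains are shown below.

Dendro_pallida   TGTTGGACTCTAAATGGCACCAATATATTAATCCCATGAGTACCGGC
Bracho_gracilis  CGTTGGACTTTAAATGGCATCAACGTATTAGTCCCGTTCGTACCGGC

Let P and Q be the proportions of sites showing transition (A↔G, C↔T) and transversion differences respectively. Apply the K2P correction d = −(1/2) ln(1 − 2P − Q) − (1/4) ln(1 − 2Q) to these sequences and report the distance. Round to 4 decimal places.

Differing sites — 1:T/C (Ti); 10:C/T (Ti); 20:C/T (Ti); 24:T/C (Ti); 25:A/G (Ti); 31:A/G (Ti); 36:A/G (Ti); 38:G/T (Tv); 39:A/C (Tv).
Of the 9 differences, 7 transitions and 2 transversions over 47 sites: P = 7/47 = 0.148936, Q = 2/47 = 0.042553.
d = −0.5·ln(0.659575) − 0.25·ln(0.914894) = −0.5·(-0.416160) − 0.25·(-0.088947) = 0.2303.

0.2303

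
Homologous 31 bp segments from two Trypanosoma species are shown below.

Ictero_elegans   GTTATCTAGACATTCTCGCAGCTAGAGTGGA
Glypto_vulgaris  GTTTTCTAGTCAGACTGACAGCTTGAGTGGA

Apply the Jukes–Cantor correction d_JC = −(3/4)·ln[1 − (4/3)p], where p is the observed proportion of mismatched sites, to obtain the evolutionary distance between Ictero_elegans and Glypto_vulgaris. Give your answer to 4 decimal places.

Mismatches occur at site 4 (A→T), site 10 (A→T), site 13 (T→G), site 14 (T→A), site 17 (C→G), site 18 (G→A), site 24 (A→T).
p = 7/31 = 0.225806.
d = −0.75 · ln(1 − (4/3)·0.225806) = −0.75 · ln(0.698925) = −0.75 · (-0.358212) = 0.2687.

0.2687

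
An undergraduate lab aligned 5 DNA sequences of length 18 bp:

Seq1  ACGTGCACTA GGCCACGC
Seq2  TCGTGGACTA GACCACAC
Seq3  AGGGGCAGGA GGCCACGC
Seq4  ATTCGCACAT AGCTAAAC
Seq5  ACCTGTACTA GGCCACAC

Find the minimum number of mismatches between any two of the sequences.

3

Pairwise Hamming distances:
  Seq1 vs Seq2: 4
  Seq1 vs Seq3: 4
  Seq1 vs Seq4: 9
  Seq1 vs Seq5: 3
  Seq2 vs Seq3: 8
  Seq2 vs Seq4: 11
  Seq2 vs Seq5: 4
  Seq3 vs Seq4: 10
  Seq3 vs Seq5: 7
  Seq4 vs Seq5: 9
The smallest is 3, between Seq1 and Seq5.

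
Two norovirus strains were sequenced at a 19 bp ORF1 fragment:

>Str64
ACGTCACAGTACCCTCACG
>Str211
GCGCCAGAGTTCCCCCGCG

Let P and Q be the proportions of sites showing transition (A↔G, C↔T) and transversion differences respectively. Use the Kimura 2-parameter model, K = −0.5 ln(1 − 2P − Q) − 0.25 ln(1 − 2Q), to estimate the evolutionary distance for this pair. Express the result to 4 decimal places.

Mismatches occur at site 1 (A↔G, transition), site 4 (T↔C, transition), site 7 (C↔G, transversion), site 11 (A↔T, transversion), site 15 (T↔C, transition), site 17 (A↔G, transition).
Of the 6 differences, 4 transitions and 2 transversions over 19 sites: P = 4/19 = 0.210526, Q = 2/19 = 0.105263.
d = −0.5·ln(0.473685) − 0.25·ln(0.789474) = −0.5·(-0.747213) − 0.25·(-0.236388) = 0.4327.

0.4327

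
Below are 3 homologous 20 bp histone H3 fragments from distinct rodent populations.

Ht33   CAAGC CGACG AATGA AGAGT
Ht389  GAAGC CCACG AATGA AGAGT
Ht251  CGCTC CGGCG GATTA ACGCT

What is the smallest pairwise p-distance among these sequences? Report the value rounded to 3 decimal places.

0.100

Pairwise Hamming distances:
  Ht33 vs Ht389: 2
  Ht33 vs Ht251: 9
  Ht389 vs Ht251: 11
The smallest is 2 mismatches, between Ht33 and Ht389; p = 2/20 = 0.100.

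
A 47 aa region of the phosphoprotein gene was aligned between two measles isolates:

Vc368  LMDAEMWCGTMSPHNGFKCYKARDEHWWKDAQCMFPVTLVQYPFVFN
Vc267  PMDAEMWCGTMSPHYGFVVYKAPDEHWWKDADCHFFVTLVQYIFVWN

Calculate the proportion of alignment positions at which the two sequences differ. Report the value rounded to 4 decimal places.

0.2128

The sequences differ at positions 1 (L/P), 15 (N/Y), 18 (K/V), 19 (C/V), 23 (R/P), 32 (Q/D), 34 (M/H), 36 (P/F), 43 (P/I), 46 (F/W).
There are 10 differences over 47 sites, so p = 10/47 = 0.2128.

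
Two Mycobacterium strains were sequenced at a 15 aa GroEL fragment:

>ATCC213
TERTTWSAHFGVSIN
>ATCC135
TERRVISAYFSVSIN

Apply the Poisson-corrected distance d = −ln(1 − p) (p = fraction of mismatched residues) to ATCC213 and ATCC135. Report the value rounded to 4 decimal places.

0.4055

Mismatches occur at site 4 (T↔R), site 5 (T↔V), site 6 (W↔I), site 9 (H↔Y), site 11 (G↔S).
p = 5/15 = 0.333333.
d = −ln(1 − 0.333333) = −ln(0.666667) = 0.4055.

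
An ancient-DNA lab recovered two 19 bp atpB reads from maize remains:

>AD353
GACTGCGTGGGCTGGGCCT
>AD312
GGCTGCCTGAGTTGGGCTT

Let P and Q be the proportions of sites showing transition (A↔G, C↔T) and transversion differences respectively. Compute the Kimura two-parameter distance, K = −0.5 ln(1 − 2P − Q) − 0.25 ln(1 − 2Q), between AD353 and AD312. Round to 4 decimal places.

The sequences differ at positions 2 (A/G, transition), 7 (G/C, transversion), 10 (G/A, transition), 12 (C/T, transition), 18 (C/T, transition).
Of the 5 differences, 4 transitions and 1 transversion over 19 sites: P = 4/19 = 0.210526, Q = 1/19 = 0.052632.
d = −0.5·ln(0.526316) − 0.25·ln(0.894736) = −0.5·(-0.641853) − 0.25·(-0.111227) = 0.3487.

0.3487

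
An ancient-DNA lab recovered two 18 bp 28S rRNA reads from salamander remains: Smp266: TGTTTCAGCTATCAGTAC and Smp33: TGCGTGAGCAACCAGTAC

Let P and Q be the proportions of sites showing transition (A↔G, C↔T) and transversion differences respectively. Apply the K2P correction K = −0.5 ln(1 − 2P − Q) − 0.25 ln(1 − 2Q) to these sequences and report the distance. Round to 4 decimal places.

0.3476

Differing sites — 3:T/C (Ti); 4:T/G (Tv); 6:C/G (Tv); 10:T/A (Tv); 12:T/C (Ti).
Of the 5 differences, 2 transitions and 3 transversions over 18 sites: P = 2/18 = 0.111111, Q = 3/18 = 0.166667.
d = −0.5·ln(0.611111) − 0.25·ln(0.666666) = −0.5·(-0.492477) − 0.25·(-0.405466) = 0.3476.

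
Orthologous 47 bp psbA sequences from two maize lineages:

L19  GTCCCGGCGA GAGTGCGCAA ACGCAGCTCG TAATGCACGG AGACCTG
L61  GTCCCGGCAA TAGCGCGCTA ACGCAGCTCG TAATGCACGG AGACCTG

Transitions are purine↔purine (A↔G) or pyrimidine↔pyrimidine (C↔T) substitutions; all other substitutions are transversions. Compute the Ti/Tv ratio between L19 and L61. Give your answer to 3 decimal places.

1.000

The sequences differ at positions 9 (G/A, transition), 11 (G/T, transversion), 14 (T/C, transition), 19 (A/T, transversion).
Of the 4 differences, 2 transitions and 2 transversions, so Ti/Tv = 2/2 = 1.000.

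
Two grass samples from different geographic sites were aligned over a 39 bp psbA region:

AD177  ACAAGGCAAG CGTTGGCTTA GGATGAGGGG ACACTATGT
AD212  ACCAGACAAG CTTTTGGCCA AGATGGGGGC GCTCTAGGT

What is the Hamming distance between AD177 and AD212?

13

Mismatches occur at site 3 (A→C), site 6 (G→A), site 12 (G→T), site 15 (G→T), site 17 (C→G), site 18 (T→C), site 19 (T→C), site 21 (G→A), site 26 (A→G), site 30 (G→C), site 31 (A→G), site 33 (A→T), site 37 (T→G).
That gives 13 mismatches out of 39 aligned sites, so the Hamming distance is 13.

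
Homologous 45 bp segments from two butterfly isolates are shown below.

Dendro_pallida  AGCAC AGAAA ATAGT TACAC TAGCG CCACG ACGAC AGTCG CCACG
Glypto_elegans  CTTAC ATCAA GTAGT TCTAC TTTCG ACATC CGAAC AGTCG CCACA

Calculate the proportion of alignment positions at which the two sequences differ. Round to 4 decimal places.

Mismatches occur at site 1 (A/C), site 2 (G/T), site 3 (C/T), site 7 (G/T), site 8 (A/C), site 11 (A/G), site 17 (A/C), site 18 (C/T), site 22 (A/T), site 23 (G/T), site 26 (C/A), site 29 (C/T), site 30 (G/C), site 31 (A/C), site 32 (C/G), site 33 (G/A), site 45 (G/A).
There are 17 differences over 45 sites, so p = 17/45 = 0.3778.

0.3778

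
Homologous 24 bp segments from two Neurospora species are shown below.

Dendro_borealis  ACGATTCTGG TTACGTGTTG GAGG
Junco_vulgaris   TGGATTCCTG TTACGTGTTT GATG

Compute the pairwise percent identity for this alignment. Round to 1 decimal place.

75.0%

The sequences differ at positions 1 (A/T), 2 (C/G), 8 (T/C), 9 (G/T), 20 (G/T), 23 (G/T).
18 of the 24 sites match, so the percent identity is 18/24 × 100 = 75.0%.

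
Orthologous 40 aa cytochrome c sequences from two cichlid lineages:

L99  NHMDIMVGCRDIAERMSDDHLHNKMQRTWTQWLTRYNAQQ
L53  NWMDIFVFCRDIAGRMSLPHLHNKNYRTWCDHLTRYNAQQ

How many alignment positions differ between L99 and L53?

11

Mismatches occur at site 2 (H/W), site 6 (M/F), site 8 (G/F), site 14 (E/G), site 18 (D/L), site 19 (D/P), site 25 (M/N), site 26 (Q/Y), site 30 (T/C), site 31 (Q/D), site 32 (W/H).
That gives 11 mismatches out of 40 aligned sites, so the Hamming distance is 11.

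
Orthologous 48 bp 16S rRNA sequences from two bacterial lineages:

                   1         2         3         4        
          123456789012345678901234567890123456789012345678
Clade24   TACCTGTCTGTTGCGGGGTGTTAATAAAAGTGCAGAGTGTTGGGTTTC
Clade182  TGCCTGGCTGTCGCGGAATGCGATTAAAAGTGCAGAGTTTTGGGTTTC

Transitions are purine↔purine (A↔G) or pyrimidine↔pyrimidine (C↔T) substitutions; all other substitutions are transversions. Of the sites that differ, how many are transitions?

Mismatches occur at site 2 (A/G, transition), site 7 (T/G, transversion), site 12 (T/C, transition), site 17 (G/A, transition), site 18 (G/A, transition), site 21 (T/C, transition), site 22 (T/G, transversion), site 24 (A/T, transversion), site 39 (G/T, transversion).
Of the 9 differences, 5 transitions and 4 transversions, so the answer is 5.

5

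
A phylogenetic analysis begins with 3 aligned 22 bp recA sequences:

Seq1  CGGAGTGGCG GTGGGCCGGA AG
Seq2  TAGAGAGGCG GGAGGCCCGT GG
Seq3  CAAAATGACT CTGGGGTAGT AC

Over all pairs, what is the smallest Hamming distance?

Pairwise Hamming distances:
  Seq1 vs Seq2: 8
  Seq1 vs Seq3: 11
  Seq2 vs Seq3: 14
The smallest is 8, between Seq1 and Seq2.

8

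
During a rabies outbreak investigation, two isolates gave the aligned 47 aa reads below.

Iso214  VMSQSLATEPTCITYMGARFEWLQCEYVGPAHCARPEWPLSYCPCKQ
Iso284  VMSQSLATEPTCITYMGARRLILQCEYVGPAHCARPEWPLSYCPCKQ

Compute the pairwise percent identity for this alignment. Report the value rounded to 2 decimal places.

93.62%

Differing sites — 20:F/R; 21:E/L; 22:W/I.
44 of the 47 sites match, so the percent identity is 44/47 × 100 = 93.62%.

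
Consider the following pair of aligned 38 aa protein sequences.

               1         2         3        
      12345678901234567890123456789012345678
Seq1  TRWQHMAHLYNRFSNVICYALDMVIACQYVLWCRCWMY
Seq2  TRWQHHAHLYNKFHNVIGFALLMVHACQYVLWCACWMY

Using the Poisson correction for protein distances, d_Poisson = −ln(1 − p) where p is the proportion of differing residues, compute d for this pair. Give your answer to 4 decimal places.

0.2364

Mismatches occur at site 6 (M/H), site 12 (R/K), site 14 (S/H), site 18 (C/G), site 19 (Y/F), site 22 (D/L), site 25 (I/H), site 34 (R/A).
p = 8/38 = 0.210526.
d = −ln(1 − 0.210526) = −ln(0.789474) = 0.2364.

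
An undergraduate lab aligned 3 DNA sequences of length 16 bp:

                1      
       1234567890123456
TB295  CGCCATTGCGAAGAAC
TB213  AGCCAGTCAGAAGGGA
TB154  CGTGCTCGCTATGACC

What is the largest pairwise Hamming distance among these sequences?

13

Pairwise Hamming distances:
  TB295 vs TB213: 7
  TB295 vs TB154: 7
  TB213 vs TB154: 13
The largest is 13, between TB213 and TB154.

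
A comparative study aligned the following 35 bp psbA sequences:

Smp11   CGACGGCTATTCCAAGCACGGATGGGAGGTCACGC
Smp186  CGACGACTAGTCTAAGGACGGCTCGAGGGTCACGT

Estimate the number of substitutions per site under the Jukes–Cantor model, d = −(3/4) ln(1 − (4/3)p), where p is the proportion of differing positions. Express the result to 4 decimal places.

The sequences differ at positions 6 (G/A), 10 (T/G), 13 (C/T), 17 (C/G), 22 (A/C), 24 (G/C), 26 (G/A), 27 (A/G), 35 (C/T).
p = 9/35 = 0.257143.
d = −0.75 · ln(1 − (4/3)·0.257143) = −0.75 · ln(0.657143) = −0.75 · (-0.419854) = 0.3149.

0.3149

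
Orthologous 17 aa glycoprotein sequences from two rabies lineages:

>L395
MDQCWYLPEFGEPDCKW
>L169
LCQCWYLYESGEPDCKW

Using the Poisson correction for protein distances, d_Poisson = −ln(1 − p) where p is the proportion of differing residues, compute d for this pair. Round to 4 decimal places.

Differing sites — 1:M/L; 2:D/C; 8:P/Y; 10:F/S.
p = 4/17 = 0.235294.
d = −ln(1 − 0.235294) = −ln(0.764706) = 0.2683.

0.2683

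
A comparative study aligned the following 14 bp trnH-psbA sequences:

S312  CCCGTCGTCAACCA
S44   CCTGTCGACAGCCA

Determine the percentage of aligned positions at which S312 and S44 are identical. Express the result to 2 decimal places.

The sequences differ at positions 3 (C/T), 8 (T/A), 11 (A/G).
11 of the 14 sites match, so the percent identity is 11/14 × 100 = 78.57%.

78.57%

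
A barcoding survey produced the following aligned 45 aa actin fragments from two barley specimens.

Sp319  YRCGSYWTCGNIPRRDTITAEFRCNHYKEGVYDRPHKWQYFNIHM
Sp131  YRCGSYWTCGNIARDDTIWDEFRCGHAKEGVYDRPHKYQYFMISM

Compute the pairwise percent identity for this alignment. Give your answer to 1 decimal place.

The sequences differ at positions 13 (P/A), 15 (R/D), 19 (T/W), 20 (A/D), 25 (N/G), 27 (Y/A), 38 (W/Y), 42 (N/M), 44 (H/S).
36 of the 45 sites match, so the percent identity is 36/45 × 100 = 80.0%.

80.0%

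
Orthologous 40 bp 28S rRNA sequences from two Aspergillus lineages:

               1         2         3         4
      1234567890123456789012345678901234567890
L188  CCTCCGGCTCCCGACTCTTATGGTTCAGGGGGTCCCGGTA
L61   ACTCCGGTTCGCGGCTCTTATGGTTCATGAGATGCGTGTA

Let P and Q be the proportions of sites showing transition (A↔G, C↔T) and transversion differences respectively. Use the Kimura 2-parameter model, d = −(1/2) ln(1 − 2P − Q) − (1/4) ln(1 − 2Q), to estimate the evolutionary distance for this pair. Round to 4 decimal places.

0.3046

The sequences differ at positions 1 (C/A, transversion), 8 (C/T, transition), 11 (C/G, transversion), 14 (A/G, transition), 28 (G/T, transversion), 30 (G/A, transition), 32 (G/A, transition), 34 (C/G, transversion), 36 (C/G, transversion), 37 (G/T, transversion).
Of the 10 differences, 4 transitions and 6 transversions over 40 sites: P = 4/40 = 0.100000, Q = 6/40 = 0.150000.
d = −0.5·ln(0.650000) − 0.25·ln(0.700000) = −0.5·(-0.430783) − 0.25·(-0.356675) = 0.3046.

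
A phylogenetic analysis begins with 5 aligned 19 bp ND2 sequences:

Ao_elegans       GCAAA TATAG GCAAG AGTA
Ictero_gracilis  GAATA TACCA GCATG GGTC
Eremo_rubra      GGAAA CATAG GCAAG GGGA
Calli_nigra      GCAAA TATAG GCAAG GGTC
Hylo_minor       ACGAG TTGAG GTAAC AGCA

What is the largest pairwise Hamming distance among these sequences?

15

Pairwise Hamming distances:
  Ao_elegans vs Ictero_gracilis: 8
  Ao_elegans vs Eremo_rubra: 4
  Ao_elegans vs Calli_nigra: 2
  Ao_elegans vs Hylo_minor: 8
  Ictero_gracilis vs Eremo_rubra: 9
  Ictero_gracilis vs Calli_nigra: 6
  Ictero_gracilis vs Hylo_minor: 15
  Eremo_rubra vs Calli_nigra: 4
  Eremo_rubra vs Hylo_minor: 11
  Calli_nigra vs Hylo_minor: 10
The largest is 15, between Ictero_gracilis and Hylo_minor.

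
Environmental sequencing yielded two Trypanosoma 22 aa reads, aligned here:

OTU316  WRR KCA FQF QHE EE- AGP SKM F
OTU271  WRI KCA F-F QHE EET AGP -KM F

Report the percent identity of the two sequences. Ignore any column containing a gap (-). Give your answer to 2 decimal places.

94.74%

Excluding the 3 gap columns leaves 19 comparable sites.
The sequences differ at position 3 (R/I).
18 of the 19 comparable sites match, so the percent identity is 18/19 × 100 = 94.74%.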